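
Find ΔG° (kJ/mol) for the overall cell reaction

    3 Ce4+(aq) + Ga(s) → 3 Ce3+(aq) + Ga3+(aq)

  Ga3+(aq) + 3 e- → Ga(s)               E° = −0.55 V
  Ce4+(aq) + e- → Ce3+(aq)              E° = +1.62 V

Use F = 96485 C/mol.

In the reaction as written Ce4+(aq) is reduced, so the Ce⁴⁺/Ce³⁺ couple is the cathode and Ga³⁺/Ga is the anode.
E°cell = +1.62 − (−0.55) = +2.17 V; balancing electrons gives n = 3.
ΔG° = −nFE°cell = −(3)(96485)(+2.17) J/mol = −628 kJ/mol.

−628 kJ/mol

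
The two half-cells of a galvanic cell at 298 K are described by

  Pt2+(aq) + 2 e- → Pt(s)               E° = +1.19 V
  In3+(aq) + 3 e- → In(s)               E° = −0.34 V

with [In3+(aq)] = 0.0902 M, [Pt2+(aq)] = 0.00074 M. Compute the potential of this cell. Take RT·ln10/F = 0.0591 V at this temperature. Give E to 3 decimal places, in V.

The Pt²⁺/Pt couple has the more positive E°, so it is the cathode; In³⁺/In is the anode.
The standard potential is +1.19 − (−0.34) = +1.53 V and the balanced reaction transfers n = 6 electrons.
For the overall reaction 3 Pt2+(aq) + 2 In(s) → 3 Pt(s) + 2 In3+(aq), Q = [In3+(aq)]^2 / [Pt2+(aq)]^3 = 2.01×10^7, giving log Q = 7.303.
Applying E = E° − (RT ln10/nF)·log Q gives +1.53 − (0.0591/6)(7.303) = +1.458 V.

+1.458 V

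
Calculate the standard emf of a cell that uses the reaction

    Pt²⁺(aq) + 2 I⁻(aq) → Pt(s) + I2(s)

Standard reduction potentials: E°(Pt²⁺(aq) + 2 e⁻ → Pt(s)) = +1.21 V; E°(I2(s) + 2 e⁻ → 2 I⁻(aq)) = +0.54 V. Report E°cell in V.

+0.67 V

Pt²⁺(aq) gains electrons, so the Pt²⁺/Pt couple is the cathode; the I₂/I⁻ couple is the anode.
E°cell = E°(cathode) − E°(anode) = +1.21 − (+0.54) = +0.67 V.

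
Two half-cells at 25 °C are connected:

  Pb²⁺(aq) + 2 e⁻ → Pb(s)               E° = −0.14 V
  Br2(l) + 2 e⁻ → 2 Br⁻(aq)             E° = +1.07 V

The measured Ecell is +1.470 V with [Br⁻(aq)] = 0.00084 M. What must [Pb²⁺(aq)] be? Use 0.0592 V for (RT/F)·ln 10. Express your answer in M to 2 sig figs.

0.0023 M

With Br₂/Br⁻ at the cathode and Pb²⁺/Pb at the anode, E°cell = +1.07 − (−0.14) = +1.21 V (n = 2).
Since E = E° − (0.0592/n)·log Q, log Q = n(E° − E)/0.0592 = −8.784.
For Br2(l) + Pb(s) → 2 Br⁻(aq) + Pb²⁺(aq), the reaction quotient is Q = [Br⁻(aq)]^2·[Pb²⁺(aq)].
Solving for the unknown gives log [Pb²⁺(aq)] = −2.633, so [Pb²⁺(aq)] ≈ 0.0023 M.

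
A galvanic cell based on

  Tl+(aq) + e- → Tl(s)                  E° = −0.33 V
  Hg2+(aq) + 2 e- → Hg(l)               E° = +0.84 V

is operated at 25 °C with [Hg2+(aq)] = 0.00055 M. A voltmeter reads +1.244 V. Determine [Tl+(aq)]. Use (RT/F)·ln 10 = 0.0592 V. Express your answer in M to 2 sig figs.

The Hg²⁺/Hg couple has the larger reduction potential, so it is the cathode: E°cell = +0.84 − (−0.33) = +1.17 V and n = 2.
Rearranging E = E° − (0.0592/n)·log Q gives log Q = 2(+1.17 − (+1.244))/0.0592 = −2.500.
Balancing electrons gives Hg2+(aq) + 2 Tl(s) → Hg(l) + 2 Tl+(aq); thus Q = [Tl+(aq)]^2 / [Hg2+(aq)].
Isolating [Tl+(aq)] in Q = 10^{−2.500} yields log [Tl+(aq)] = −2.880, i.e. 0.0013 M.

0.0013 M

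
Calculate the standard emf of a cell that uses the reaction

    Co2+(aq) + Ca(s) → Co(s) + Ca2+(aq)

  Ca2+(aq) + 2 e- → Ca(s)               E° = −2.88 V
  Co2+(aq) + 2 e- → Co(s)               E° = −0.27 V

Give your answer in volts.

Co2+(aq) gains electrons, so the Co²⁺/Co couple is the cathode; the Ca²⁺/Ca couple is the anode.
E°cell = E°(cathode) − E°(anode) = −0.27 − (−2.88) = +2.61 V.

+2.61 V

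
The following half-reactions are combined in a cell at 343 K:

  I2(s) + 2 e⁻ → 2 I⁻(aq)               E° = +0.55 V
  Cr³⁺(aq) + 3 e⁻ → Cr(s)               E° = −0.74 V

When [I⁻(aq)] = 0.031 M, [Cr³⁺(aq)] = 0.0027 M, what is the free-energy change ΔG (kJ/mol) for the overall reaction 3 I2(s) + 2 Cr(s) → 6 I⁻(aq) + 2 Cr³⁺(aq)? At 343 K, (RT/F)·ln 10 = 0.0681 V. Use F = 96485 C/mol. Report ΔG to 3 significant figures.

−840 kJ/mol

With I₂/I⁻ reduced at the cathode, E°cell = +0.55 − (−0.74) = +1.29 V and n = 6.
Q = [I⁻(aq)]^6·[Cr³⁺(aq)]^2 = 6.47×10^−15, so log Q = −14.189 and E = +1.29 − (0.0681/6)(−14.189) = +1.4510 V.
Finally ΔG = −nFE = −(6)(96485 C/mol)(+1.4510 V) = −840 kJ/mol.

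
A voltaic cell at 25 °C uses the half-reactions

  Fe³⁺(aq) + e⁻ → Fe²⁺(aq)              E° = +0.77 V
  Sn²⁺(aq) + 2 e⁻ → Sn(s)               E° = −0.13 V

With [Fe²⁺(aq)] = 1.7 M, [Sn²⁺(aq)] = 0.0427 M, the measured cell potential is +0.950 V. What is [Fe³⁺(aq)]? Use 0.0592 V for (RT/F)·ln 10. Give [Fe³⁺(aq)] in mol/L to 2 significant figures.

2.5 M

Fe³⁺/Fe²⁺ is the cathode (higher E°); E°cell = +0.77 − (−0.13) = +0.90 V with n = 2.
Since E = E° − (0.0592/n)·log Q, log Q = n(E° − E)/0.0592 = −1.689.
The balanced reaction is 2 Fe³⁺(aq) + Sn(s) → 2 Fe²⁺(aq) + Sn²⁺(aq), so Q = ([Fe²⁺(aq)]^2·[Sn²⁺(aq)]) / [Fe³⁺(aq)]^2.
Isolating [Fe³⁺(aq)] in Q = 10^{−1.689} yields log [Fe³⁺(aq)] = 0.390, i.e. 2.5 M.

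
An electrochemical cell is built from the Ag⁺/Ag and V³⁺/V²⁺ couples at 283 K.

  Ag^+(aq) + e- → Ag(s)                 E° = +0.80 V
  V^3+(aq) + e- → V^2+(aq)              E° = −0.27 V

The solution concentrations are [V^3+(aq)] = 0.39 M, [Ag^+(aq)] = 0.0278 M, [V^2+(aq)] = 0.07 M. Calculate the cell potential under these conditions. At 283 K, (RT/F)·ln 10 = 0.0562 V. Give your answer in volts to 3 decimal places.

+0.941 V

Ag⁺/Ag is reduced (cathode, E° = +0.80 V) and V³⁺/V²⁺ is oxidized (anode).
The standard potential is +0.80 − (−0.27) = +1.07 V and the balanced reaction transfers n = 1 electron.
The balanced reaction is Ag^+(aq) + V^2+(aq) → Ag(s) + V^3+(aq), so Q = [V^3+(aq)] / ([Ag^+(aq)]·[V^2+(aq)]) = 200 and log Q = 2.302.
By the Nernst equation, E = +1.07 − (0.0562/1)·(2.302) = +0.941 V.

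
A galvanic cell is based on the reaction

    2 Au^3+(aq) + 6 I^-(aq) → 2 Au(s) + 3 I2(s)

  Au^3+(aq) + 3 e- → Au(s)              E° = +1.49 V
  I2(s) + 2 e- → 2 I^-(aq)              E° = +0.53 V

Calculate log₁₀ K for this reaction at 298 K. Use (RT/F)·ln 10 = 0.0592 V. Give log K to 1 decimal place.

The Au³⁺/Au couple is reduced (cathode); E°cell = +1.49 − (+0.53) = +0.96 V with n = 6.
At equilibrium E = 0, so log K = nE°cell / 0.0592 = (6)(+0.96) / 0.0592 = 97.3.

log K = 97.3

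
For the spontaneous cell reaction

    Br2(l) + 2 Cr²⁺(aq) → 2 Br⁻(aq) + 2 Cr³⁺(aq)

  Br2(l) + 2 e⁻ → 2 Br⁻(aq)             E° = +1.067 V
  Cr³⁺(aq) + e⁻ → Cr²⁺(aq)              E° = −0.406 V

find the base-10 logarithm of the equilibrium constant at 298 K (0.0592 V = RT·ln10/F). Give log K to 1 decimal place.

log K = 49.8

The Br₂/Br⁻ couple is reduced (cathode); E°cell = +1.067 − (−0.406) = +1.473 V with n = 2.
At equilibrium E = 0, so log K = nE°cell / 0.0592 = (2)(+1.473) / 0.0592 = 49.8.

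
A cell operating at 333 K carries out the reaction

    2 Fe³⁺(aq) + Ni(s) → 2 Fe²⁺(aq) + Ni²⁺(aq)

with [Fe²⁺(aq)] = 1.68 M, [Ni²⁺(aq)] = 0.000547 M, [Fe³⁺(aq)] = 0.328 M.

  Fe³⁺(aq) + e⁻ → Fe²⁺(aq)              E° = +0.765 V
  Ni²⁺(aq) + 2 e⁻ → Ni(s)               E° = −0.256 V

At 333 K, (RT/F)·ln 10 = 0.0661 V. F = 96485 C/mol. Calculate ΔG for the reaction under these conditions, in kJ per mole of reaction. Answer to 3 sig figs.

The standard cell potential is +0.765 − (−0.256) = +1.021 V, with n = 2 electrons in the balanced equation.
Q = ([Fe²⁺(aq)]^2·[Ni²⁺(aq)]) / [Fe³⁺(aq)]^2 = 0.0144, so log Q = −1.843 and E = +1.021 − (0.0661/2)(−1.843) = +1.0819 V.
ΔG = −nFE = −(2)(96485)(+1.0819) J/mol = −209 kJ/mol.

−209 kJ/mol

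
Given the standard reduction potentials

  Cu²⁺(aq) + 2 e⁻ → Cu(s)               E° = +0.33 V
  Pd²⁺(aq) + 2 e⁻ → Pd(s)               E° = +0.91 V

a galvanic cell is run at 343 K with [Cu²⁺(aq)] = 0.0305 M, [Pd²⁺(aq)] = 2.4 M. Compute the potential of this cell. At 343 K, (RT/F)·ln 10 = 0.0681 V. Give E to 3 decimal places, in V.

+0.645 V

Pd²⁺/Pd is reduced (cathode, E° = +0.91 V) and Cu²⁺/Cu is oxidized (anode).
E°cell = +0.91 − (+0.33) = +0.58 V, with n = 2 electrons transferred.
For the overall reaction Pd²⁺(aq) + Cu(s) → Pd(s) + Cu²⁺(aq), Q = [Cu²⁺(aq)] / [Pd²⁺(aq)] = 0.0127, giving log Q = −1.896.
By the Nernst equation, E = +0.58 − (0.0681/2)·(−1.896) = +0.645 V.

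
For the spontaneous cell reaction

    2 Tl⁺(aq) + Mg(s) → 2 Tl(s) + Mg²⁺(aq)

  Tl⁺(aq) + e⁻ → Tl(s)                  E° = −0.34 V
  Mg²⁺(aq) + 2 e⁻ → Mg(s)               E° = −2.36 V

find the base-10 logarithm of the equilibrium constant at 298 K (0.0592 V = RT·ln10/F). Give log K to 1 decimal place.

log K = 68.2

The Tl⁺/Tl couple is reduced (cathode); E°cell = −0.34 − (−2.36) = +2.02 V with n = 2.
At equilibrium E = 0, so log K = nE°cell / 0.0592 = (2)(+2.02) / 0.0592 = 68.2.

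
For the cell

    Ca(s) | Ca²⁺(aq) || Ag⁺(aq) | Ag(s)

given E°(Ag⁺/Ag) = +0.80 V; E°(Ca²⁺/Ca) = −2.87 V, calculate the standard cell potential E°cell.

+3.67 V

By convention the left-hand electrode in cell notation is the anode (oxidation) and the right-hand electrode is the cathode (reduction).
E°cell = E°(right) − E°(left) = +0.80 − (−2.87) = +3.67 V.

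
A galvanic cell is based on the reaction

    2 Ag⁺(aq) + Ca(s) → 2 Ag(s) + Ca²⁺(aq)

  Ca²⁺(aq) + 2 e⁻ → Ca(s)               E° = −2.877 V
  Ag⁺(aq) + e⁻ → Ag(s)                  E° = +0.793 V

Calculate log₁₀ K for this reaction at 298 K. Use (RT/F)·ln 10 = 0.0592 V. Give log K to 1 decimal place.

log K = 124.0

The Ag⁺/Ag couple is reduced (cathode); E°cell = +0.793 − (−2.877) = +3.670 V with n = 2.
At equilibrium E = 0, so log K = nE°cell / 0.0592 = (2)(+3.670) / 0.0592 = 124.0.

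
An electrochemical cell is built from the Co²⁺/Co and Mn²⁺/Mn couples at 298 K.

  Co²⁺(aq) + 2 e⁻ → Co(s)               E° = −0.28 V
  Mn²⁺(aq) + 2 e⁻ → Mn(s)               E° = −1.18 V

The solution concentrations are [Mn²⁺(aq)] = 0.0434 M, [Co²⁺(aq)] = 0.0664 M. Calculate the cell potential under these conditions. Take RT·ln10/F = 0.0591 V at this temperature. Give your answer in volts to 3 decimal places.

+0.905 V

Co²⁺/Co is reduced (cathode, E° = −0.28 V) and Mn²⁺/Mn is oxidized (anode).
E°cell = −0.28 − (−1.18) = +0.90 V, with n = 2 electrons transferred.
For the overall reaction Co²⁺(aq) + Mn(s) → Co(s) + Mn²⁺(aq), Q = [Mn²⁺(aq)] / [Co²⁺(aq)] = 0.654, giving log Q = −0.185.
E = E° − (0.0591/n)·log Q = +0.90 − (0.0591/2)(−0.185) = +0.905 V.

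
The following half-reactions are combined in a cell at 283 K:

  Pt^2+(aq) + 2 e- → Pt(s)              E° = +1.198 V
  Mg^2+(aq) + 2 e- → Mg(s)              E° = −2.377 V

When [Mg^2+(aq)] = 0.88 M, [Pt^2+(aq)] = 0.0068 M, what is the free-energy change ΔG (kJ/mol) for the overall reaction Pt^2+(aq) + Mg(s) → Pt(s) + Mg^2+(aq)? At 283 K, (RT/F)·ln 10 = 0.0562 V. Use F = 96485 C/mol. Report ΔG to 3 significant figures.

−678 kJ/mol

The standard cell potential is +1.198 − (−2.377) = +3.575 V, with n = 2 electrons in the balanced equation.
Q = [Mg^2+(aq)] / [Pt^2+(aq)] = 129, so log Q = 2.112 and E = +3.575 − (0.0562/2)(2.112) = +3.5157 V.
Finally ΔG = −nFE = −(2)(96485 C/mol)(+3.5157 V) = −678 kJ/mol.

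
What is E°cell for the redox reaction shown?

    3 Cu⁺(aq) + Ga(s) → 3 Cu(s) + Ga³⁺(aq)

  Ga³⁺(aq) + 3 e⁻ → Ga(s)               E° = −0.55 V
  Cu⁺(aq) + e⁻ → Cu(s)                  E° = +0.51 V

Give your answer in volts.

+1.06 V

In the reaction as written, Cu⁺(aq) is reduced (cathode) and Ga³⁺(aq) is produced by oxidation at the anode.
E°cell = E°(cathode) − E°(anode) = +0.51 − (−0.55) = +1.06 V.
The positive value indicates the reaction is spontaneous as written.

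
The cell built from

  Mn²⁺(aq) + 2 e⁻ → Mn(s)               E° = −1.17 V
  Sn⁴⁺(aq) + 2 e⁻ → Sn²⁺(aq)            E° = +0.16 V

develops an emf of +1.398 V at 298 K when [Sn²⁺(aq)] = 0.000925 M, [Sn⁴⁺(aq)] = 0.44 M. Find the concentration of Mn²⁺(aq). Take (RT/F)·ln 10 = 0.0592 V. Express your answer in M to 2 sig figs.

2.4 M

With Sn⁴⁺/Sn²⁺ at the cathode and Mn²⁺/Mn at the anode, E°cell = +0.16 − (−1.17) = +1.33 V (n = 2).
Since E = E° − (0.0592/n)·log Q, log Q = n(E° − E)/0.0592 = −2.297.
For Sn⁴⁺(aq) + Mn(s) → Sn²⁺(aq) + Mn²⁺(aq), the reaction quotient is Q = ([Sn²⁺(aq)]·[Mn²⁺(aq)]) / [Sn⁴⁺(aq)].
Isolating [Mn²⁺(aq)] in Q = 10^{−2.297} yields log [Mn²⁺(aq)] = 0.380, i.e. 2.4 M.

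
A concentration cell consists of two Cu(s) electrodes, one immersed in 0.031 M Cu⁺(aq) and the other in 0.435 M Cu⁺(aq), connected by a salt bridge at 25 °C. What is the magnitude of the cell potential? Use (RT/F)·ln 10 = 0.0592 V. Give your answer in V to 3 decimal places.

0.068 V

For a concentration cell E°cell = 0, since both electrodes use the same couple.
The compartment with the higher Cu⁺(aq) concentration (0.435 M) acts as the cathode; ions are reduced there and produced at the dilute (0.031 M) anode.
With n = 1, Ecell = −(0.0592/1)·log([dilute]/[conc]) = −(0.0592/1)·log(0.031/0.435) = +0.068 V.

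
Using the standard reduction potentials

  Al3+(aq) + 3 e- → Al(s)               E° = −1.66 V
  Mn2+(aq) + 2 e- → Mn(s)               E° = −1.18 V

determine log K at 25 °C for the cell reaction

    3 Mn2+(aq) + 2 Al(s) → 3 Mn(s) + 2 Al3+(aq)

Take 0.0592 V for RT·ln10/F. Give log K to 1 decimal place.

log K = 48.6

The Mn²⁺/Mn couple is reduced (cathode); E°cell = −1.18 − (−1.66) = +0.48 V with n = 6.
At equilibrium E = 0, so log K = nE°cell / 0.0592 = (6)(+0.48) / 0.0592 = 48.6.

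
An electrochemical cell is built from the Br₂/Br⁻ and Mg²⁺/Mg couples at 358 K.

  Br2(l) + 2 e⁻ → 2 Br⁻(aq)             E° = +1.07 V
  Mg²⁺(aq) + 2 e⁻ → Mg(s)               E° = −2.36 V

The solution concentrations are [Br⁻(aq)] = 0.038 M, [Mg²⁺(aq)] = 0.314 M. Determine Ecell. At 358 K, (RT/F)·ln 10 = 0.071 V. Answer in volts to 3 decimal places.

Br₂/Br⁻ is reduced (cathode, E° = +1.07 V) and Mg²⁺/Mg is oxidized (anode).
E°cell = +1.07 − (−2.36) = +3.43 V, with n = 2 electrons transferred.
The balanced reaction is Br2(l) + Mg(s) → 2 Br⁻(aq) + Mg²⁺(aq), so Q = [Br⁻(aq)]^2·[Mg²⁺(aq)] = 0.000453 and log Q = −3.344.
E = E° − (0.071/n)·log Q = +3.43 − (0.071/2)(−3.344) = +3.549 V.

+3.549 V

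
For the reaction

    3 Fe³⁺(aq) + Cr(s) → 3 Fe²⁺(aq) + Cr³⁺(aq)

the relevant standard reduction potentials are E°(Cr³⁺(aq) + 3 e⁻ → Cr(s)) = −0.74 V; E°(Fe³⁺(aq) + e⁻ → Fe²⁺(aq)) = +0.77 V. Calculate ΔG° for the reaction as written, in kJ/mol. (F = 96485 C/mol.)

In the reaction as written Fe³⁺(aq) is reduced, so the Fe³⁺/Fe²⁺ couple is the cathode and Cr³⁺/Cr is the anode.
E°cell = +0.77 − (−0.74) = +1.51 V; balancing electrons gives n = 3.
ΔG° = −nFE°cell = −(3)(96485)(+1.51) J/mol = −437 kJ/mol.

−437 kJ/mol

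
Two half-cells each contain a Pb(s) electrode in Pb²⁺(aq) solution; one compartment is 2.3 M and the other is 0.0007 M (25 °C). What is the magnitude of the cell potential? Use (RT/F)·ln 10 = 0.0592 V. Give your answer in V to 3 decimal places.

For a concentration cell E°cell = 0, since both electrodes use the same couple.
The compartment with the higher Pb²⁺(aq) concentration (2.3 M) acts as the cathode; ions are reduced there and produced at the dilute (0.0007 M) anode.
With n = 2, Ecell = −(0.0592/2)·log([dilute]/[conc]) = −(0.0592/2)·log(0.0007/2.3) = +0.104 V.

0.104 V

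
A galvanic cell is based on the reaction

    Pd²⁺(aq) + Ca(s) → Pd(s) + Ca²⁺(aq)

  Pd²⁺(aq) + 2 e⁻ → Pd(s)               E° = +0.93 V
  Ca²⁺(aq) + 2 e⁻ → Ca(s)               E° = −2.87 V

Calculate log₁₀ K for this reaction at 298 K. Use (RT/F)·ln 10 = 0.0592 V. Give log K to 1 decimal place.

log K = 128.4

The Pd²⁺/Pd couple is reduced (cathode); E°cell = +0.93 − (−2.87) = +3.80 V with n = 2.
At equilibrium E = 0, so log K = nE°cell / 0.0592 = (2)(+3.80) / 0.0592 = 128.4.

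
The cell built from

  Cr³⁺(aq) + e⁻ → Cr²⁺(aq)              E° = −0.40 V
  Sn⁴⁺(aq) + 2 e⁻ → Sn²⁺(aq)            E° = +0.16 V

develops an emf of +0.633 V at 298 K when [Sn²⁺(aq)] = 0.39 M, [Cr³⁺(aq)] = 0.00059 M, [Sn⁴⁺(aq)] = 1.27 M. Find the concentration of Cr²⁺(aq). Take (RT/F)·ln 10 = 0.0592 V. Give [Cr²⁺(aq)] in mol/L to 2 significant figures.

0.0056 M

Sn⁴⁺/Sn²⁺ is the cathode (higher E°); E°cell = +0.16 − (−0.40) = +0.56 V with n = 2.
Since E = E° − (0.0592/n)·log Q, log Q = n(E° − E)/0.0592 = −2.466.
For Sn⁴⁺(aq) + 2 Cr²⁺(aq) → Sn²⁺(aq) + 2 Cr³⁺(aq), the reaction quotient is Q = ([Sn²⁺(aq)]·[Cr³⁺(aq)]^2) / ([Sn⁴⁺(aq)]·[Cr²⁺(aq)]^2).
Isolating [Cr²⁺(aq)] in Q = 10^{−2.466} yields log [Cr²⁺(aq)] = −2.253, i.e. 0.0056 M.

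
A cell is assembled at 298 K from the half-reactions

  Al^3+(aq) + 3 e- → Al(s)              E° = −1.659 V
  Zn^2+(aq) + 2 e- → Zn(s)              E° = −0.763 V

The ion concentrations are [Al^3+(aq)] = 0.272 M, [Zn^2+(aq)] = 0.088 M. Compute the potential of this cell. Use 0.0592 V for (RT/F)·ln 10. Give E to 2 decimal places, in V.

+0.88 V

Since E°(Zn²⁺/Zn) > E°(Al³⁺/Al), Zn²⁺/Zn serves as the cathode.
E°cell = −0.763 − (−1.659) = +0.896 V, with n = 6 electrons transferred.
For the overall reaction 3 Zn^2+(aq) + 2 Al(s) → 3 Zn(s) + 2 Al^3+(aq), Q = [Al^3+(aq)]^2 / [Zn^2+(aq)]^3 = 109, giving log Q = 2.036.
E = E° − (0.0592/n)·log Q = +0.896 − (0.0592/6)(2.036) = +0.88 V.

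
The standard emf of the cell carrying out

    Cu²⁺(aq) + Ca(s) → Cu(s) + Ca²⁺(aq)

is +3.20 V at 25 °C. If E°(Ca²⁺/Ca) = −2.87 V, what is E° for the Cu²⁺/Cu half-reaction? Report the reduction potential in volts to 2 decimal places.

In the reaction as written the Cu²⁺/Cu couple is reduced (cathode) and Ca²⁺/Ca is oxidized (anode), so E°cell = E°(Cu²⁺/Cu) − E°(Ca²⁺/Ca).
E°(Cu²⁺/Cu) = E°cell + E°(anode) = +3.20 + (−2.87) = +0.33 V.

+0.33 V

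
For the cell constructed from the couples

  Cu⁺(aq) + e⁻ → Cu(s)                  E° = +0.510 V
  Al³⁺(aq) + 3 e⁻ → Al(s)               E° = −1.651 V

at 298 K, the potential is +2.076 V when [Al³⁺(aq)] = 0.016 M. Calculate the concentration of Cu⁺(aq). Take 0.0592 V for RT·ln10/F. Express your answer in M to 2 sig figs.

The Cu⁺/Cu couple has the larger reduction potential, so it is the cathode: E°cell = +0.510 − (−1.651) = +2.161 V and n = 3.
Since E = E° − (0.0592/n)·log Q, log Q = n(E° − E)/0.0592 = 4.307.
Balancing electrons gives 3 Cu⁺(aq) + Al(s) → 3 Cu(s) + Al³⁺(aq); thus Q = [Al³⁺(aq)] / [Cu⁺(aq)]^3.
Solving for the unknown gives log [Cu⁺(aq)] = −2.034, so [Cu⁺(aq)] ≈ 0.0092 M.

0.0092 M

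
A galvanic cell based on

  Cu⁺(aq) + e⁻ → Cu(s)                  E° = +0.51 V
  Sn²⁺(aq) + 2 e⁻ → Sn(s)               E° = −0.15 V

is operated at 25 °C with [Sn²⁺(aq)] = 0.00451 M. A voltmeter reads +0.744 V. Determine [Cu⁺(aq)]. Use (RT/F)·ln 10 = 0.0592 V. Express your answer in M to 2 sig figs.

1.8 M

With Cu⁺/Cu at the cathode and Sn²⁺/Sn at the anode, E°cell = +0.51 − (−0.15) = +0.66 V (n = 2).
Since E = E° − (0.0592/n)·log Q, log Q = n(E° − E)/0.0592 = −2.838.
For 2 Cu⁺(aq) + Sn(s) → 2 Cu(s) + Sn²⁺(aq), the reaction quotient is Q = [Sn²⁺(aq)] / [Cu⁺(aq)]^2.
Substituting the known concentrations and solving, log [Cu⁺(aq)] = 0.246 and [Cu⁺(aq)] = 1.8 M.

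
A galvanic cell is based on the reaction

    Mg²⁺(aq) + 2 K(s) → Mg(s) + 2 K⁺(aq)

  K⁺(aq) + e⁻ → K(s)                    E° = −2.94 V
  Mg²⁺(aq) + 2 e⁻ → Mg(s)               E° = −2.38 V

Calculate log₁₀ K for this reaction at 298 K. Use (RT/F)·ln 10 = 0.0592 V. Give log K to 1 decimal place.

log K = 18.9

The Mg²⁺/Mg couple is reduced (cathode); E°cell = −2.38 − (−2.94) = +0.56 V with n = 2.
At equilibrium E = 0, so log K = nE°cell / 0.0592 = (2)(+0.56) / 0.0592 = 18.9.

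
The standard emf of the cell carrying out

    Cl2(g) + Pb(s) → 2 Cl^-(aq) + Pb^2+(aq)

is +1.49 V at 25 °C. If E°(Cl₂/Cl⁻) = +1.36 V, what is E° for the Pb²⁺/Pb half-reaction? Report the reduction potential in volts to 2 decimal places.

In the reaction as written the Cl₂/Cl⁻ couple is reduced (cathode) and Pb²⁺/Pb is oxidized (anode), so E°cell = E°(Cl₂/Cl⁻) − E°(Pb²⁺/Pb).
E°(Pb²⁺/Pb) = E°(cathode) − E°cell = +1.36 − (+1.49) = −0.13 V.

−0.13 V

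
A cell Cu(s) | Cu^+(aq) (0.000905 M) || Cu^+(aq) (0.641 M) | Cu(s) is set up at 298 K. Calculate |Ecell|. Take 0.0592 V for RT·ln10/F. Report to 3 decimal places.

For a concentration cell E°cell = 0, since both electrodes use the same couple.
The compartment with the higher Cu^+(aq) concentration (0.641 M) acts as the cathode; ions are reduced there and produced at the dilute (0.000905 M) anode.
With n = 1, Ecell = −(0.0592/1)·log([dilute]/[conc]) = −(0.0592/1)·log(0.000905/0.641) = +0.169 V.

0.169 V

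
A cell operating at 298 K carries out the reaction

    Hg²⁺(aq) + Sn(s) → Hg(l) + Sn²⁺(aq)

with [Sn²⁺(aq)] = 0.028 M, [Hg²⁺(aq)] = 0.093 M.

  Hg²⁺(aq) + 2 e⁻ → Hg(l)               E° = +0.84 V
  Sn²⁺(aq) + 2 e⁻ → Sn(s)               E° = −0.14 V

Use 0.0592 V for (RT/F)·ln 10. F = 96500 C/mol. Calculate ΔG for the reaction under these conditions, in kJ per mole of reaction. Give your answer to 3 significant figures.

With Hg²⁺/Hg reduced at the cathode, E°cell = +0.84 − (−0.14) = +0.98 V and n = 2.
The reaction quotient is [Sn²⁺(aq)] / [Hg²⁺(aq)] = 0.301; by Nernst, E = +0.98 − (0.0592/2)(−0.521) = +0.9954 V.
ΔG = −nFE = −(2)(96500)(+0.9954) J/mol = −192 kJ/mol.

−192 kJ/mol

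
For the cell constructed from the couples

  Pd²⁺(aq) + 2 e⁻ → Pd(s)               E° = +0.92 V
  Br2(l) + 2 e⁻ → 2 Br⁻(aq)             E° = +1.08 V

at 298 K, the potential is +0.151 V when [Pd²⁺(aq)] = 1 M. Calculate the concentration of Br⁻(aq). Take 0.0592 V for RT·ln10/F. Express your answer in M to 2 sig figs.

With Br₂/Br⁻ at the cathode and Pd²⁺/Pd at the anode, E°cell = +1.08 − (+0.92) = +0.16 V (n = 2).
Since E = E° − (0.0592/n)·log Q, log Q = n(E° − E)/0.0592 = 0.304.
The balanced reaction is Br2(l) + Pd(s) → 2 Br⁻(aq) + Pd²⁺(aq), so Q = [Br⁻(aq)]^2·[Pd²⁺(aq)].
Solving for the unknown gives log [Br⁻(aq)] = 0.152, so [Br⁻(aq)] ≈ 1.4 M.

1.4 M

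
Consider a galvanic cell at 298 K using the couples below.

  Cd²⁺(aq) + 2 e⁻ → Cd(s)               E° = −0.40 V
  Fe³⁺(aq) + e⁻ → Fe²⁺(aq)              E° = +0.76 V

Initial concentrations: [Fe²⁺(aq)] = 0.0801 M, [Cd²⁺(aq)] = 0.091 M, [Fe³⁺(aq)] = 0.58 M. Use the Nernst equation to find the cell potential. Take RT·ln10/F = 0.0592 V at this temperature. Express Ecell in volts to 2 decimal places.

+1.24 V

Fe³⁺/Fe²⁺ is reduced (cathode, E° = +0.76 V) and Cd²⁺/Cd is oxidized (anode).
E°cell = E°cat − E°an = +0.76 − (−0.40) = +1.16 V; n = 2.
The balanced reaction is 2 Fe³⁺(aq) + Cd(s) → 2 Fe²⁺(aq) + Cd²⁺(aq), so Q = ([Fe²⁺(aq)]^2·[Cd²⁺(aq)]) / [Fe³⁺(aq)]^2 = 0.00174 and log Q = −2.761.
E = E° − (0.0592/n)·log Q = +1.16 − (0.0592/2)(−2.761) = +1.24 V.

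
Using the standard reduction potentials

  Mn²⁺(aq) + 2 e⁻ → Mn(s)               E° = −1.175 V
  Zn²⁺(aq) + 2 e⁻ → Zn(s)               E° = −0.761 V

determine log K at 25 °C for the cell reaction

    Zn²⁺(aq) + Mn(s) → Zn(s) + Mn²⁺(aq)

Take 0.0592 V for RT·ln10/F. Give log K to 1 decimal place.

log K = 14.0

The Zn²⁺/Zn couple is reduced (cathode); E°cell = −0.761 − (−1.175) = +0.414 V with n = 2.
At equilibrium E = 0, so log K = nE°cell / 0.0592 = (2)(+0.414) / 0.0592 = 14.0.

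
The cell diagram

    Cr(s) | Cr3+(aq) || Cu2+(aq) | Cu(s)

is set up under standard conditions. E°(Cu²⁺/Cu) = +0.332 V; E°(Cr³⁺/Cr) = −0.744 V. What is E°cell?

+1.076 V

By convention the left-hand electrode in cell notation is the anode (oxidation) and the right-hand electrode is the cathode (reduction).
E°cell = E°(right) − E°(left) = +0.332 − (−0.744) = +1.076 V.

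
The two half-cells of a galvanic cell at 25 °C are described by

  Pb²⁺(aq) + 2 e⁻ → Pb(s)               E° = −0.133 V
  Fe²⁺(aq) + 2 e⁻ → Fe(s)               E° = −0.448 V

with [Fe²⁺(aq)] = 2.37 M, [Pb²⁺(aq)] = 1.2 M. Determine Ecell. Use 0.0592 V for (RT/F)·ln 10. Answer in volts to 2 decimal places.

+0.31 V

Since E°(Pb²⁺/Pb) > E°(Fe²⁺/Fe), Pb²⁺/Pb serves as the cathode.
E°cell = E°cat − E°an = −0.133 − (−0.448) = +0.315 V; n = 2.
For the overall reaction Pb²⁺(aq) + Fe(s) → Pb(s) + Fe²⁺(aq), Q = [Fe²⁺(aq)] / [Pb²⁺(aq)] = 1.98, giving log Q = 0.296.
E = E° − (0.0592/n)·log Q = +0.315 − (0.0592/2)(0.296) = +0.31 V.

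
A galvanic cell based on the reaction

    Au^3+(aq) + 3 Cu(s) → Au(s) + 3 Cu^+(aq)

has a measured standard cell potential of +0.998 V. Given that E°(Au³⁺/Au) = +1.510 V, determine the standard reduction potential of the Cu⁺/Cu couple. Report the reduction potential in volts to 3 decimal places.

+0.512 V

In the reaction as written the Au³⁺/Au couple is reduced (cathode) and Cu⁺/Cu is oxidized (anode), so E°cell = E°(Au³⁺/Au) − E°(Cu⁺/Cu).
E°(Cu⁺/Cu) = E°(cathode) − E°cell = +1.510 − (+0.998) = +0.512 V.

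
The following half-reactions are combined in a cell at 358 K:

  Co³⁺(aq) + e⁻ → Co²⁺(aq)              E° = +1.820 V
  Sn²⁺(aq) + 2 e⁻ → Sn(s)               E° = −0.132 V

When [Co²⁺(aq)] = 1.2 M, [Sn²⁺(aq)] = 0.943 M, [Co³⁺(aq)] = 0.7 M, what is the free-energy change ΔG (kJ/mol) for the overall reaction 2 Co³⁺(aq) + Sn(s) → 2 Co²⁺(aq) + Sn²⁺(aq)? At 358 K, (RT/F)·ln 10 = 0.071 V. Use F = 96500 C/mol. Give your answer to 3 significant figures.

With Co³⁺/Co²⁺ reduced at the cathode, E°cell = +1.820 − (−0.132) = +1.952 V and n = 2.
Here Q = ([Co²⁺(aq)]^2·[Sn²⁺(aq)]) / [Co³⁺(aq)]^2 = 2.77 (log Q = 0.443), giving E = +1.952 − (0.071/2)·(0.443) = +1.9363 V.
Then ΔG = −nFE = −2 × 96500 × +1.9363 J/mol = −374 kJ/mol.

−374 kJ/mol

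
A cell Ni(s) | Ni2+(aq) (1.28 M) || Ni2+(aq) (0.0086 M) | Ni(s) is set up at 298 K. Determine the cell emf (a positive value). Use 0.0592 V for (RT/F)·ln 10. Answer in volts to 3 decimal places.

For a concentration cell E°cell = 0, since both electrodes use the same couple.
The compartment with the higher Ni2+(aq) concentration (1.28 M) acts as the cathode; ions are reduced there and produced at the dilute (0.0086 M) anode.
With n = 2, Ecell = −(0.0592/2)·log([dilute]/[conc]) = −(0.0592/2)·log(0.0086/1.28) = +0.064 V.

0.064 V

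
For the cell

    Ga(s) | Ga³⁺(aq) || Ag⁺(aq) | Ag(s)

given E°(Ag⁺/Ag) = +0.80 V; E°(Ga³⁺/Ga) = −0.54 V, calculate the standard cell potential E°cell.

By convention the left-hand electrode in cell notation is the anode (oxidation) and the right-hand electrode is the cathode (reduction).
E°cell = E°(right) − E°(left) = +0.80 − (−0.54) = +1.34 V.

+1.34 V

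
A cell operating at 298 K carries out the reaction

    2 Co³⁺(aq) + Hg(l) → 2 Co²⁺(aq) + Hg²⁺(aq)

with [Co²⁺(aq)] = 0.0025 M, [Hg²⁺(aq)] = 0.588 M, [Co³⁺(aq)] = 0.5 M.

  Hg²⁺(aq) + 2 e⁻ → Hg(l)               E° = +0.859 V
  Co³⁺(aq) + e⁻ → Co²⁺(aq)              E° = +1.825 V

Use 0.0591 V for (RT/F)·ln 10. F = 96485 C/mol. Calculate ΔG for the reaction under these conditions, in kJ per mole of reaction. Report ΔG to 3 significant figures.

−214 kJ/mol

With Co³⁺/Co²⁺ reduced at the cathode, E°cell = +1.825 − (+0.859) = +0.966 V and n = 2.
The reaction quotient is ([Co²⁺(aq)]^2·[Hg²⁺(aq)]) / [Co³⁺(aq)]^2 = 1.47×10^−5; by Nernst, E = +0.966 − (0.0591/2)(−4.833) = +1.1088 V.
Then ΔG = −nFE = −2 × 96485 × +1.1088 J/mol = −214 kJ/mol.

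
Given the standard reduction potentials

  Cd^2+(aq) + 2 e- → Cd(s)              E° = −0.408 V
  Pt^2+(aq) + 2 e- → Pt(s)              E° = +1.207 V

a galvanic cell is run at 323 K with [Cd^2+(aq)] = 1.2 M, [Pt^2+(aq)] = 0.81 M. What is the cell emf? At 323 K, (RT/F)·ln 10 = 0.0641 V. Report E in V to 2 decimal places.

Since E°(Pt²⁺/Pt) > E°(Cd²⁺/Cd), Pt²⁺/Pt serves as the cathode.
E°cell = E°cat − E°an = +1.207 − (−0.408) = +1.615 V; n = 2.
Balancing gives Pt^2+(aq) + Cd(s) → Pt(s) + Cd^2+(aq); hence Q = [Cd^2+(aq)] / [Pt^2+(aq)] = 1.48 (log Q = 0.171).
By the Nernst equation, E = +1.615 − (0.0641/2)·(0.171) = +1.61 V.

+1.61 V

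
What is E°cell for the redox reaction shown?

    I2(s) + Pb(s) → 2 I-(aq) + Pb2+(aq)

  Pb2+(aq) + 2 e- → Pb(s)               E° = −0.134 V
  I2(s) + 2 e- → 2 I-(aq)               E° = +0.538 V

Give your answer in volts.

I2(s) gains electrons, so the I₂/I⁻ couple is the cathode; the Pb²⁺/Pb couple is the anode.
E°cell = E°(cathode) − E°(anode) = +0.538 − (−0.134) = +0.672 V.

+0.672 V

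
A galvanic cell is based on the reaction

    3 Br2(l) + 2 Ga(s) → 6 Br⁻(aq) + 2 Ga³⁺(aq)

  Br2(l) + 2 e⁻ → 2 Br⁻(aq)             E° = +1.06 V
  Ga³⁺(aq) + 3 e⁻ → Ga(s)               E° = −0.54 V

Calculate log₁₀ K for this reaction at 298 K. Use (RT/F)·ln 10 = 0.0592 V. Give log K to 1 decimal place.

log K = 162.2

The Br₂/Br⁻ couple is reduced (cathode); E°cell = +1.06 − (−0.54) = +1.60 V with n = 6.
At equilibrium E = 0, so log K = nE°cell / 0.0592 = (6)(+1.60) / 0.0592 = 162.2.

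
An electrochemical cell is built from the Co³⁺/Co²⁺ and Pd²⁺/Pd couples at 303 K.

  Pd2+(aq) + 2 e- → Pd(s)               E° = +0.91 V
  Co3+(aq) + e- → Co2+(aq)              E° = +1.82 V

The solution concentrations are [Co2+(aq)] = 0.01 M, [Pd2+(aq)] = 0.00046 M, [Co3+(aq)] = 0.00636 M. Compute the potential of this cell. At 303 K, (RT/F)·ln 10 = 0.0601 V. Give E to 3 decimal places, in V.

Co³⁺/Co²⁺ is reduced (cathode, E° = +1.82 V) and Pd²⁺/Pd is oxidized (anode).
E°cell = E°cat − E°an = +1.82 − (+0.91) = +0.91 V; n = 2.
Balancing gives 2 Co3+(aq) + Pd(s) → 2 Co2+(aq) + Pd2+(aq); hence Q = ([Co2+(aq)]^2·[Pd2+(aq)]) / [Co3+(aq)]^2 = 0.00114 (log Q = −2.944).
By the Nernst equation, E = +0.91 − (0.0601/2)·(−2.944) = +0.998 V.

+0.998 V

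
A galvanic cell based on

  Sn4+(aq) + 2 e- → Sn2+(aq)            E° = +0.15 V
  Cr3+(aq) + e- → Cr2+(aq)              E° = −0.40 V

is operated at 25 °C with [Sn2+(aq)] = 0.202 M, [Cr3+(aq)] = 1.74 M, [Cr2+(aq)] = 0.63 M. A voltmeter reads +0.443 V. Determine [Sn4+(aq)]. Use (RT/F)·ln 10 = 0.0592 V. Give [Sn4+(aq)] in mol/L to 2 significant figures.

0.00037 M

Sn⁴⁺/Sn²⁺ is the cathode (higher E°); E°cell = +0.15 − (−0.40) = +0.55 V with n = 2.
From the Nernst equation, log Q = n(E° − E)/0.0592 = 2·(+0.55 − (+0.443))/0.0592 = 3.615.
The balanced reaction is Sn4+(aq) + 2 Cr2+(aq) → Sn2+(aq) + 2 Cr3+(aq), so Q = ([Sn2+(aq)]·[Cr3+(aq)]^2) / ([Sn4+(aq)]·[Cr2+(aq)]^2).
Substituting the known concentrations and solving, log [Sn4+(aq)] = −3.427 and [Sn4+(aq)] = 0.00037 M.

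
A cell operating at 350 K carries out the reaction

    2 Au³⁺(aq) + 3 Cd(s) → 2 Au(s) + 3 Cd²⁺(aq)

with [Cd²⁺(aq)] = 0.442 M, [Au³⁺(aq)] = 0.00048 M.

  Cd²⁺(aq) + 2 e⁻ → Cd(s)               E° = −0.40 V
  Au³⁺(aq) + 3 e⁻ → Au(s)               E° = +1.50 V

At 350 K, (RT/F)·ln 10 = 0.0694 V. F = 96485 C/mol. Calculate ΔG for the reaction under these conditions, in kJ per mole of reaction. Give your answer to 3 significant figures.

E°cell = +1.50 − (−0.40) = +1.90 V; the balanced reaction transfers n = 6 electrons.
Here Q = [Cd²⁺(aq)]^3 / [Au³⁺(aq)]^2 = 3.75×10^5 (log Q = 5.574), giving E = +1.90 − (0.0694/6)·(5.574) = +1.8355 V.
Finally ΔG = −nFE = −(6)(96485 C/mol)(+1.8355 V) = −1060 kJ/mol.

−1060 kJ/mol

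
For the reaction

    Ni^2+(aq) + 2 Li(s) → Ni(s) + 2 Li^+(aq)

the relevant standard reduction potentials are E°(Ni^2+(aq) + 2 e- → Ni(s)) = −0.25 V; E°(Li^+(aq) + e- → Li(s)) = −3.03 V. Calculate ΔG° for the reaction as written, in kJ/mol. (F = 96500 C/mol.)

In the reaction as written Ni^2+(aq) is reduced, so the Ni²⁺/Ni couple is the cathode and Li⁺/Li is the anode.
E°cell = −0.25 − (−3.03) = +2.78 V; balancing electrons gives n = 2.
ΔG° = −nFE°cell = −(2)(96500)(+2.78) J/mol = −537 kJ/mol.

−537 kJ/mol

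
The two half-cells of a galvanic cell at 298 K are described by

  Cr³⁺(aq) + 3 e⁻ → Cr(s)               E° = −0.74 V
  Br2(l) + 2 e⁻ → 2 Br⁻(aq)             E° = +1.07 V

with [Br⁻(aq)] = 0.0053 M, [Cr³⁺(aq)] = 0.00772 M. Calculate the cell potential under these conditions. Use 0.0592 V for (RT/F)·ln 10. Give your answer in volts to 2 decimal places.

+1.99 V

The Br₂/Br⁻ couple has the more positive E°, so it is the cathode; Cr³⁺/Cr is the anode.
E°cell = E°cat − E°an = +1.07 − (−0.74) = +1.81 V; n = 6.
Balancing gives 3 Br2(l) + 2 Cr(s) → 6 Br⁻(aq) + 2 Cr³⁺(aq); hence Q = [Br⁻(aq)]^6·[Cr³⁺(aq)]^2 = 1.32×10^−18 (log Q = −17.879).
By the Nernst equation, E = +1.81 − (0.0592/6)·(−17.879) = +1.99 V.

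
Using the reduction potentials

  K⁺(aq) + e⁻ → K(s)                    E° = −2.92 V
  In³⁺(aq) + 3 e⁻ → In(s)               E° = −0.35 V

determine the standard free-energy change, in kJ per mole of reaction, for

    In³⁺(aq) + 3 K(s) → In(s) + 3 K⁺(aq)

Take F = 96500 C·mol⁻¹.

−744 kJ/mol

In the reaction as written In³⁺(aq) is reduced, so the In³⁺/In couple is the cathode and K⁺/K is the anode.
E°cell = −0.35 − (−2.92) = +2.57 V; balancing electrons gives n = 3.
ΔG° = −nFE°cell = −(3)(96500)(+2.57) J/mol = −744 kJ/mol.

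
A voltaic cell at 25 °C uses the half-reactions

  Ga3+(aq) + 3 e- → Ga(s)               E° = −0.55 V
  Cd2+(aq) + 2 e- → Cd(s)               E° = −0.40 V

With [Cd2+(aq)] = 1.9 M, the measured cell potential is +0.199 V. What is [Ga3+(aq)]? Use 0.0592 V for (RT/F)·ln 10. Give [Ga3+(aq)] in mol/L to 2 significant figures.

0.0086 M

With Cd²⁺/Cd at the cathode and Ga³⁺/Ga at the anode, E°cell = −0.40 − (−0.55) = +0.15 V (n = 6).
From the Nernst equation, log Q = n(E° − E)/0.0592 = 6·(+0.15 − (+0.199))/0.0592 = −4.966.
For 3 Cd2+(aq) + 2 Ga(s) → 3 Cd(s) + 2 Ga3+(aq), the reaction quotient is Q = [Ga3+(aq)]^2 / [Cd2+(aq)]^3.
Solving for the unknown gives log [Ga3+(aq)] = −2.065, so [Ga3+(aq)] ≈ 0.0086 M.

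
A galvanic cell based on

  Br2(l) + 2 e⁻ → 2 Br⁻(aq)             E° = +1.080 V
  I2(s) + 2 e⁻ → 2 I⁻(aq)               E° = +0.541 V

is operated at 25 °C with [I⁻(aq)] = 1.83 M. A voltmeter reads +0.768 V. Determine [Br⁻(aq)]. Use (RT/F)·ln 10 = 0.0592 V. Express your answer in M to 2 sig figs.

Br₂/Br⁻ is the cathode (higher E°); E°cell = +1.080 − (+0.541) = +0.539 V with n = 2.
Since E = E° − (0.0592/n)·log Q, log Q = n(E° − E)/0.0592 = −7.736.
For Br2(l) + 2 I⁻(aq) → 2 Br⁻(aq) + I2(s), the reaction quotient is Q = [Br⁻(aq)]^2 / [I⁻(aq)]^2.
Solving for the unknown gives log [Br⁻(aq)] = −3.606, so [Br⁻(aq)] ≈ 0.00025 M.

0.00025 M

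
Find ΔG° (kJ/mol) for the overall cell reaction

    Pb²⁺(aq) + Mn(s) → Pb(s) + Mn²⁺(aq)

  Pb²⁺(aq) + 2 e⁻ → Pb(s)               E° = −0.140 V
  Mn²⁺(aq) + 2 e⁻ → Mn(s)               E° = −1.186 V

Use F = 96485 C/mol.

In the reaction as written Pb²⁺(aq) is reduced, so the Pb²⁺/Pb couple is the cathode and Mn²⁺/Mn is the anode.
E°cell = −0.140 − (−1.186) = +1.046 V; balancing electrons gives n = 2.
ΔG° = −nFE°cell = −(2)(96485)(+1.046) J/mol = −202 kJ/mol.

−202 kJ/mol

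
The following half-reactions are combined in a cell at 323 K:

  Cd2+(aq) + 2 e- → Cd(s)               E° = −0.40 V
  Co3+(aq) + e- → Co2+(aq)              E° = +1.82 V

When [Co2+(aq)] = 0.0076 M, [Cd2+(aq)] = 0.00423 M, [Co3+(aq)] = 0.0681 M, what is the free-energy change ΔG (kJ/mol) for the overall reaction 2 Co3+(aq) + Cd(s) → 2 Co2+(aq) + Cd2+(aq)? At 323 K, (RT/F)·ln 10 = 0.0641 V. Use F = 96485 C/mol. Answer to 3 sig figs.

E°cell = +1.82 − (−0.40) = +2.22 V; the balanced reaction transfers n = 2 electrons.
Q = ([Co2+(aq)]^2·[Cd2+(aq)]) / [Co3+(aq)]^2 = 5.27×10^−5, so log Q = −4.278 and E = +2.22 − (0.0641/2)(−4.278) = +2.3571 V.
Finally ΔG = −nFE = −(2)(96485 C/mol)(+2.3571 V) = −455 kJ/mol.

−455 kJ/mol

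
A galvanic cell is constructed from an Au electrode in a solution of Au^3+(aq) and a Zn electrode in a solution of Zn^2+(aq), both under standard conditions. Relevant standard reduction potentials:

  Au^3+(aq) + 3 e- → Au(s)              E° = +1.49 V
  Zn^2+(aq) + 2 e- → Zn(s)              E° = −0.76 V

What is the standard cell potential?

The Au³⁺/Au couple has the higher E°, so Au ion is reduced (cathode) and Zn is oxidized (anode).
E°cell = E°(cathode) − E°(anode) = +1.49 − (−0.76) = +2.25 V.

+2.25 V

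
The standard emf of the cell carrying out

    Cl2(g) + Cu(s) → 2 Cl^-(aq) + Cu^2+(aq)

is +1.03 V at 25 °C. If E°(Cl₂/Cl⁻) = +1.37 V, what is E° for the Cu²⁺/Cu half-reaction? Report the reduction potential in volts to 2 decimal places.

+0.34 V

In the reaction as written the Cl₂/Cl⁻ couple is reduced (cathode) and Cu²⁺/Cu is oxidized (anode), so E°cell = E°(Cl₂/Cl⁻) − E°(Cu²⁺/Cu).
E°(Cu²⁺/Cu) = E°(cathode) − E°cell = +1.37 − (+1.03) = +0.34 V.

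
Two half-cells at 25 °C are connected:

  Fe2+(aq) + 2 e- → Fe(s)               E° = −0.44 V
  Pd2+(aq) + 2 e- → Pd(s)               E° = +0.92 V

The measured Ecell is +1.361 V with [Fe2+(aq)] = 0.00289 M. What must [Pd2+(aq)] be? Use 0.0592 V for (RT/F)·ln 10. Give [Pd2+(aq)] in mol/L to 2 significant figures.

0.0031 M

With Pd²⁺/Pd at the cathode and Fe²⁺/Fe at the anode, E°cell = +0.92 − (−0.44) = +1.36 V (n = 2).
Rearranging E = E° − (0.0592/n)·log Q gives log Q = 2(+1.36 − (+1.361))/0.0592 = −0.034.
For Pd2+(aq) + Fe(s) → Pd(s) + Fe2+(aq), the reaction quotient is Q = [Fe2+(aq)] / [Pd2+(aq)].
Substituting the known concentrations and solving, log [Pd2+(aq)] = −2.505 and [Pd2+(aq)] = 0.0031 M.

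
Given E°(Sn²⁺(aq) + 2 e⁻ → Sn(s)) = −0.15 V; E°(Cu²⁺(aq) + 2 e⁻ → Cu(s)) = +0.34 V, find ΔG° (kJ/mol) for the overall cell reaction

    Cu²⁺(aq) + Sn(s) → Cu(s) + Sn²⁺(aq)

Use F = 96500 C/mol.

−94.6 kJ/mol

In the reaction as written Cu²⁺(aq) is reduced, so the Cu²⁺/Cu couple is the cathode and Sn²⁺/Sn is the anode.
E°cell = +0.34 − (−0.15) = +0.49 V; balancing electrons gives n = 2.
ΔG° = −nFE°cell = −(2)(96500)(+0.49) J/mol = −94.6 kJ/mol.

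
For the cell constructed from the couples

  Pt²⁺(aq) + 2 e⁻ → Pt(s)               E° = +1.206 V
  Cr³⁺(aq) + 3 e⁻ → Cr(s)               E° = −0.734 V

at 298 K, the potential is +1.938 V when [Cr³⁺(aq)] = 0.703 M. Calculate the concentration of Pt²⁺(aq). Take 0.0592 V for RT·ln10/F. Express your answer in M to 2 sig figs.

0.68 M

With Pt²⁺/Pt at the cathode and Cr³⁺/Cr at the anode, E°cell = +1.206 − (−0.734) = +1.940 V (n = 6).
Rearranging E = E° − (0.0592/n)·log Q gives log Q = 6(+1.940 − (+1.938))/0.0592 = 0.203.
The balanced reaction is 3 Pt²⁺(aq) + 2 Cr(s) → 3 Pt(s) + 2 Cr³⁺(aq), so Q = [Cr³⁺(aq)]^2 / [Pt²⁺(aq)]^3.
Isolating [Pt²⁺(aq)] in Q = 10^{0.203} yields log [Pt²⁺(aq)] = −0.170, i.e. 0.68 M.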